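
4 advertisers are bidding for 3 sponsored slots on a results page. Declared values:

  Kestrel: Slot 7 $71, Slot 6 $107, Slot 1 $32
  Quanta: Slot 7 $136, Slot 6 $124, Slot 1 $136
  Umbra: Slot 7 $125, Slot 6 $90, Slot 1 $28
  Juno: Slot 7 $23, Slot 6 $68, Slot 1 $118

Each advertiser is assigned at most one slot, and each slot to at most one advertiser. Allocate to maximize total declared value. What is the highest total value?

Max total: $368

Optimal: Umbra→Slot 7 ($125), Kestrel→Slot 6 ($107), Quanta→Slot 1 ($136) — total 125+107+136 = $368.
Row-greedy (each advertiser in turn takes its best remaining slot) gives $271, worse by 97.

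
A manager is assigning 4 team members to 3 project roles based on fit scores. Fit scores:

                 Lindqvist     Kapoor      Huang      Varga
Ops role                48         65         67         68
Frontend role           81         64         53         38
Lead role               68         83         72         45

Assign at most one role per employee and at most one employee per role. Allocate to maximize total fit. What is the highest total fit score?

Optimal: Varga→Ops role (68 pts), Lindqvist→Frontend role (81 pts), Kapoor→Lead role (83 pts) — total 68+81+83 = 232 pts.
Row-greedy (each employee in turn takes its best remaining role) gives 231 pts, worse by 1.

Max total: 232 pts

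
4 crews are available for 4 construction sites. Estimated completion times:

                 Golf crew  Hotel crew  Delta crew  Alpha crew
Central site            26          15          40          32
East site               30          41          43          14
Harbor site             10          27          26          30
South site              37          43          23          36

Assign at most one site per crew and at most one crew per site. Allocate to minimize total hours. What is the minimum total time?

Optimal: Golf crew→Harbor site (10 hours), Hotel crew→Central site (15 hours), Delta crew→South site (23 hours), Alpha crew→East site (14 hours) — total 10+15+23+14 = 62 hours.

Minimum total: 62 hours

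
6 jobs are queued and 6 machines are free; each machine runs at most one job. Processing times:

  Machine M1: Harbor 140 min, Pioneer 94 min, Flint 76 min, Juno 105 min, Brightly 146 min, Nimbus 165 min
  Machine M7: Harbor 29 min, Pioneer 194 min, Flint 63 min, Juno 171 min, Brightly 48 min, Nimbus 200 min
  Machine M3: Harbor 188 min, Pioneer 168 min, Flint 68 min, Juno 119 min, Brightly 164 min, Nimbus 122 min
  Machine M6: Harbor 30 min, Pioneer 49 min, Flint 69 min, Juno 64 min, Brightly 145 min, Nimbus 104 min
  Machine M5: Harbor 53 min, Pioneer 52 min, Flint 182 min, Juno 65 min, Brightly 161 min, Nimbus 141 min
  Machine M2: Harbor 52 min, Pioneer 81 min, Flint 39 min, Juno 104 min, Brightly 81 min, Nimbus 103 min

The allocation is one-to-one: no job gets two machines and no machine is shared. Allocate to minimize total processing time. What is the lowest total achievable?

Minimum total: 396 min

This is a one-to-one assignment (minimum-cost bipartite matching).
Optimal: Harbor→Machine M6 (30 min), Pioneer→Machine M5 (52 min), Flint→Machine M2 (39 min), Juno→Machine M1 (105 min), Brightly→Machine M7 (48 min), Nimbus→Machine M3 (122 min) — total 30+52+39+105+48+122 = 396 min.
Min-entry greedy (repeatedly take the single cheapest remaining cell) gives 450 min, worse by 54.
Next-best assignment: Harbor→Machine M6, Pioneer→Machine M1, Flint→Machine M2, Juno→Machine M5, Brightly→Machine M7, Nimbus→Machine M3 = 398 min.
Swapping Brightly↔Pioneer (Brightly→Machine M5 161 min, Pioneer→Machine M7 194 min) adds 255.
Every other assignment is strictly worse.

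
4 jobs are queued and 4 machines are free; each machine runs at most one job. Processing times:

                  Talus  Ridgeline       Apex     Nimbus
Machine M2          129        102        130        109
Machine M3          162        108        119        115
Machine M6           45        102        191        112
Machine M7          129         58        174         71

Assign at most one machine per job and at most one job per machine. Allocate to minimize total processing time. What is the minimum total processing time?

This is the linear assignment problem.
Optimal: Talus→Machine M6 (45 min), Ridgeline→Machine M7 (58 min), Apex→Machine M3 (119 min), Nimbus→Machine M2 (109 min) — total 45+58+119+109 = 331 min.
Column-greedy (each machine in turn goes to its cheapest remaining job) gives 436 min, worse by 105.
Swapping Apex↔Ridgeline (Apex→Machine M7 174 min, Ridgeline→Machine M3 108 min) adds 105.

Minimum total: 331 min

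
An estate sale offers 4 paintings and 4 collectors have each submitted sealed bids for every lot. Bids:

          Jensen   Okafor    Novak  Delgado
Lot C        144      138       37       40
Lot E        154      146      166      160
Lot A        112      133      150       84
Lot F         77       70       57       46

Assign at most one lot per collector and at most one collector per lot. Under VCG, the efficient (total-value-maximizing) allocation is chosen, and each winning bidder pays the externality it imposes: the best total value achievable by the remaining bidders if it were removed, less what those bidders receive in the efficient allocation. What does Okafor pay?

Efficient allocation: Jensen→Lot F ($77), Okafor→Lot C ($138), Novak→Lot A ($150), Delgado→Lot E ($160); total welfare W = $525.
Okafor receives Lot C at value $138, so the others get W − 138 = $387.
Without Okafor: best allocation of the remaining 3 bidders over all 4 lots is Jensen→Lot C ($144), Novak→Lot A ($150), Delgado→Lot E ($160), total $454.
VCG payment = (others' best without Okafor) − (others' welfare with Okafor) = 454 − 387 = $67.

Okafor pays $67.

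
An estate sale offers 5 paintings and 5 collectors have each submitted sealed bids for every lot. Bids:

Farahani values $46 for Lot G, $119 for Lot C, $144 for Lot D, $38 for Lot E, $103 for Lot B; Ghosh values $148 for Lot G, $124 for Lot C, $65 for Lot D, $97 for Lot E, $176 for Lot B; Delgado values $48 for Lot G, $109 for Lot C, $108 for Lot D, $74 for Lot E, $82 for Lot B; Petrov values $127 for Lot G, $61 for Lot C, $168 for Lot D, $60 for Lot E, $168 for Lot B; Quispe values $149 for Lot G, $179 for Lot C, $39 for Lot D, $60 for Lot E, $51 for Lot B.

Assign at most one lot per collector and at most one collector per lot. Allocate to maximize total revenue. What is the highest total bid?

This is a one-to-one assignment (maximum-weight bipartite matching).
Optimal: Farahani→Lot D ($144), Ghosh→Lot G ($148), Delgado→Lot E ($74), Petrov→Lot B ($168), Quispe→Lot C ($179) — total 144+148+74+168+179 = $713.
Max-entry greedy (repeatedly take the single best remaining cell) gives $643, worse by 70.
Next-best assignment: Farahani→Lot D, Ghosh→Lot B, Delgado→Lot E, Petrov→Lot G, Quispe→Lot C = $700.
Swapping Ghosh↔Petrov (Ghosh→Lot B $176, Petrov→Lot G $127) loses 13.

Maximum total: $713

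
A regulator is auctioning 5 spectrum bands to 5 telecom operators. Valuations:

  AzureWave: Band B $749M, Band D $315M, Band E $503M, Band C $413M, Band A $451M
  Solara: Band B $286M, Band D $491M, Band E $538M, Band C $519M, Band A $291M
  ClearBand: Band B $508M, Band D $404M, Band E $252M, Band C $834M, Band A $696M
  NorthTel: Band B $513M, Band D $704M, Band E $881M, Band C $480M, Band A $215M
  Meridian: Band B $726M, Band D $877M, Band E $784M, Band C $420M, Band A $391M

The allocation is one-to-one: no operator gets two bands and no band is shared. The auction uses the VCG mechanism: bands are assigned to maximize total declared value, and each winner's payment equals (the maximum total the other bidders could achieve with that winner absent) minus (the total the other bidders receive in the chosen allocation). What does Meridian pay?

Meridian pays $110M.

Efficient allocation: AzureWave→Band B ($749M), Solara→Band C ($519M), ClearBand→Band A ($696M), NorthTel→Band E ($881M), Meridian→Band D ($877M); total welfare W = $3722M.
Meridian receives Band D at value $877M, so the others get W − 877 = $2845M.
Without Meridian: best allocation of the remaining 4 bidders over all 5 bands is AzureWave→Band B ($749M), Solara→Band D ($491M), ClearBand→Band C ($834M), NorthTel→Band E ($881M), total $2955M.
VCG payment = (others' best without Meridian) − (others' welfare with Meridian) = 2955 − 2845 = $110M.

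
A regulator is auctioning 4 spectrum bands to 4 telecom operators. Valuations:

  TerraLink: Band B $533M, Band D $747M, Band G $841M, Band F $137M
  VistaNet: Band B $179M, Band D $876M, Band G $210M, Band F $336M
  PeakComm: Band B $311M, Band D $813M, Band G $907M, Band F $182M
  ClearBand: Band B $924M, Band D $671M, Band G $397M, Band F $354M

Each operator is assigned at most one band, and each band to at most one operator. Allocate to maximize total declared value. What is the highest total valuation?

This is a one-to-one assignment (maximum-weight bipartite matching).
Optimal: TerraLink→Band D ($747M), VistaNet→Band F ($336M), PeakComm→Band G ($907M), ClearBand→Band B ($924M) — total 747+336+907+924 = $2914M.
Row-greedy (each operator in turn takes its best remaining band) gives $2382M, worse by 532.

Maximum total: $2914M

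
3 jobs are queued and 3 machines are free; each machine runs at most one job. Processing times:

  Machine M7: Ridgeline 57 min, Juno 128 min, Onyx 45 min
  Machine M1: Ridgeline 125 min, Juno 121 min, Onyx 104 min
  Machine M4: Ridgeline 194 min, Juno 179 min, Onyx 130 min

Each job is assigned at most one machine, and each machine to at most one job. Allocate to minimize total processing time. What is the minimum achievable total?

Minimum total: 308 min

Optimal: Ridgeline→Machine M7 (57 min), Juno→Machine M1 (121 min), Onyx→Machine M4 (130 min) — total 57+121+130 = 308 min.
Column-greedy (each machine in turn goes to its cheapest remaining job) gives 360 min, worse by 52.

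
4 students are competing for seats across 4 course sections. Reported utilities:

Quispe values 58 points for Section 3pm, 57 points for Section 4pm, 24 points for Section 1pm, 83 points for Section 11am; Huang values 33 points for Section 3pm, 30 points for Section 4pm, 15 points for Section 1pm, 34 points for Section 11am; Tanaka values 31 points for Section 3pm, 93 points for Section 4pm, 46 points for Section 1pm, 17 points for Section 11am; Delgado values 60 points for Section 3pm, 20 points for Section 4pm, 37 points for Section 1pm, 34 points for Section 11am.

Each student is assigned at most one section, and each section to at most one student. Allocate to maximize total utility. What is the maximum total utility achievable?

Optimal: Quispe→Section 11am (83 points), Huang→Section 1pm (15 points), Tanaka→Section 4pm (93 points), Delgado→Section 3pm (60 points) — total 83+15+93+60 = 251 points.
Row-greedy (each student in turn takes its best remaining section) gives 246 points, worse by 5.
Next-best assignment: Quispe→Section 11am, Huang→Section 3pm, Tanaka→Section 4pm, Delgado→Section 1pm = 246 points.

Max total: 251 points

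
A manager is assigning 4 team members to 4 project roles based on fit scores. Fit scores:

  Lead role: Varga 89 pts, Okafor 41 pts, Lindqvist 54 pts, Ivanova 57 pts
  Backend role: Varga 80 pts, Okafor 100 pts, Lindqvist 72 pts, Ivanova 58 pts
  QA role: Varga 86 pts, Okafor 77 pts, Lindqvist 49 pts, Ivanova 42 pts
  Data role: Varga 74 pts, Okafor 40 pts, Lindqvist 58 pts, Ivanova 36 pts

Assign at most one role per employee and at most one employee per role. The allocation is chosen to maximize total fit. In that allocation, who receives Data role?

Optimal: Varga→QA role (86 pts), Okafor→Backend role (100 pts), Lindqvist→Data role (58 pts), Ivanova→Lead role (57 pts) — total 86+100+58+57 = 301 pts.
Column-greedy (each role in turn goes to its best remaining employee) gives 274 pts, worse by 27.
No other one-to-one assignment exceeds 301 pts.
Lindqvist's own top role is Backend role (72 pts), but forcing Lindqvist→Backend role and reassigning the rest optimally gives only 280 pts — worse by 21.

Lindqvist receives Data role.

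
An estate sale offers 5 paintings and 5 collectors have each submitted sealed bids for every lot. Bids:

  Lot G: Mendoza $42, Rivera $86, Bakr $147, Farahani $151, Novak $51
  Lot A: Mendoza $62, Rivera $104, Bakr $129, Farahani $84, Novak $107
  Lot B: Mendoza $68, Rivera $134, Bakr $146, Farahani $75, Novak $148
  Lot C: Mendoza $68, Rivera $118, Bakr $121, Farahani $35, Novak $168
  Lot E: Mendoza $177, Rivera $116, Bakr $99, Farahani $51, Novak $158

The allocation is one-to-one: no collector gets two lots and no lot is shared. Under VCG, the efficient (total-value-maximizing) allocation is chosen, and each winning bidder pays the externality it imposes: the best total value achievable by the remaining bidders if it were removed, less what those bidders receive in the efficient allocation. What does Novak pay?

Efficient allocation: Mendoza→Lot E ($177), Rivera→Lot B ($134), Bakr→Lot A ($129), Farahani→Lot G ($151), Novak→Lot C ($168); total welfare W = $759.
Novak receives Lot C at value $168, so the others get W − 168 = $591.
Without Novak: best allocation of the remaining 4 bidders over all 5 lots is Mendoza→Lot E ($177), Rivera→Lot C ($118), Bakr→Lot B ($146), Farahani→Lot G ($151), total $592.
VCG payment = (others' best without Novak) − (others' welfare with Novak) = 592 − 591 = $1.

Novak pays $1.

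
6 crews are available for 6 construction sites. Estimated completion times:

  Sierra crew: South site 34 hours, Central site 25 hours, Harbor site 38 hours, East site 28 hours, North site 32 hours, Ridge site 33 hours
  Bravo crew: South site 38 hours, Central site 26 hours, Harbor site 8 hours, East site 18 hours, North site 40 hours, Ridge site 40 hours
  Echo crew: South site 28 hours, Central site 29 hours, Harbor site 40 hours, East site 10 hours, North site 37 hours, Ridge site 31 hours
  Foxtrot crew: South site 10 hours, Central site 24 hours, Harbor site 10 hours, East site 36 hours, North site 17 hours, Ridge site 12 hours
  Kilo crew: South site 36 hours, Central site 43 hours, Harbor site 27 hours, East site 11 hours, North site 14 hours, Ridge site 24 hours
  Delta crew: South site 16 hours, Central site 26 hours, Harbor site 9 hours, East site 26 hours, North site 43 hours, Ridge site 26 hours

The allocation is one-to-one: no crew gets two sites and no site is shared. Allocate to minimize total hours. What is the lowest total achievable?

Min total: 85 hours

Treat this as an assignment problem: match each crew to one site.
Optimal: Sierra crew→Central site (25 hours), Bravo crew→Harbor site (8 hours), Echo crew→East site (10 hours), Foxtrot crew→Ridge site (12 hours), Kilo crew→North site (14 hours), Delta crew→South site (16 hours) — total 25+8+10+12+14+16 = 85 hours.
Column-greedy (each site in turn goes to its cheapest remaining crew) gives 93 hours, worse by 8.
Next-best assignment: Sierra crew→Central site, Bravo crew→Harbor site, Echo crew→East site, Foxtrot crew→South site, Kilo crew→North site, Delta crew→Ridge site = 93 hours.
No other one-to-one assignment undercuts 85 hours.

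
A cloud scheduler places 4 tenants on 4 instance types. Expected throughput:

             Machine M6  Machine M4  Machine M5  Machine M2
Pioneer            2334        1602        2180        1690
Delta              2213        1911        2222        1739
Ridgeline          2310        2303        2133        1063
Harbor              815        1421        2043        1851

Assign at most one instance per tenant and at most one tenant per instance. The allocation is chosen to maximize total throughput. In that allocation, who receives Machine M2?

Harbor receives Machine M2.

Optimal: Pioneer→Machine M6 (2334 ops/s), Delta→Machine M5 (2222 ops/s), Ridgeline→Machine M4 (2303 ops/s), Harbor→Machine M2 (1851 ops/s) — total 2334+2222+2303+1851 = 8710 ops/s.
Harbor's own top instance is Machine M5 (2043 ops/s), but forcing Harbor→Machine M5 and reassigning the rest optimally gives only 8419 ops/s — worse by 291.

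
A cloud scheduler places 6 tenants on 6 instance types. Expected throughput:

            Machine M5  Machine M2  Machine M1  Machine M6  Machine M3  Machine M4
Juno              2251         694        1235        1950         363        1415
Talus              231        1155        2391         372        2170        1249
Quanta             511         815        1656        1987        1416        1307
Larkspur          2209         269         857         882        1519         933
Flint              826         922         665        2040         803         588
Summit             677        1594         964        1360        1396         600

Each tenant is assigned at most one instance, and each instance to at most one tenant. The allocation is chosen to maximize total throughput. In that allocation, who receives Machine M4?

This is a one-to-one assignment (maximum-weight bipartite matching).
Optimal: Juno→Machine M5 (2251 ops/s), Talus→Machine M1 (2391 ops/s), Quanta→Machine M4 (1307 ops/s), Larkspur→Machine M3 (1519 ops/s), Flint→Machine M6 (2040 ops/s), Summit→Machine M2 (1594 ops/s) — total 2251+2391+1307+1519+2040+1594 = 11102 ops/s.
Row-greedy (each tenant in turn takes its best remaining instance) gives 9670 ops/s, worse by 1432.
Quanta's own top instance is Machine M6 (1987 ops/s), but forcing Quanta→Machine M6 and reassigning the rest optimally gives only 10399 ops/s — worse by 703.

Quanta receives Machine M4.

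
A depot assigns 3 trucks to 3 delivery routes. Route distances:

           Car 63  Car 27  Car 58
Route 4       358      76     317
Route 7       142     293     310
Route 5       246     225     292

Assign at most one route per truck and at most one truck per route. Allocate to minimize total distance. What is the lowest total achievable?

Treat this as an assignment problem: match each truck to one route.
Optimal: Car 63→Route 7 (142 km), Car 27→Route 4 (76 km), Car 58→Route 5 (292 km) — total 142+76+292 = 510 km.

Min total: 510 km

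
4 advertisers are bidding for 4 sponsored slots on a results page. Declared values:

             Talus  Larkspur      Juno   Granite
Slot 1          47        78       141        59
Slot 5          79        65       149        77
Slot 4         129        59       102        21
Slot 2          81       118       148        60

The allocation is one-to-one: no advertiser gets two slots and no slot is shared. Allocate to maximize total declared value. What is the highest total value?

Maximum total: $465

This is the linear assignment problem.
Optimal: Talus→Slot 4 ($129), Larkspur→Slot 2 ($118), Juno→Slot 1 ($141), Granite→Slot 5 ($77) — total 129+118+141+77 = $465.
Max-entry greedy (repeatedly take the single best remaining cell) gives $455, worse by 10.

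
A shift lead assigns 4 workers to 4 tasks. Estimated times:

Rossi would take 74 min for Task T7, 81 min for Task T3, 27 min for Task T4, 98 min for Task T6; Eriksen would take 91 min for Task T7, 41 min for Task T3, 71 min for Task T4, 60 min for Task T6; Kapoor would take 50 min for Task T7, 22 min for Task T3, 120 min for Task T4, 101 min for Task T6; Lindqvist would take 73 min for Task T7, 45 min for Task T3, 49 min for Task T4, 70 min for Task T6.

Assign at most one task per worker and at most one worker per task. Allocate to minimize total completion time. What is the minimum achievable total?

Optimal: Rossi→Task T4 (27 min), Eriksen→Task T6 (60 min), Kapoor→Task T7 (50 min), Lindqvist→Task T3 (45 min) — total 27+60+50+45 = 182 min.
Column-greedy (each task in turn goes to its cheapest remaining worker) gives 188 min, worse by 6.
No other one-to-one assignment undercuts 182 min.

Min total: 182 min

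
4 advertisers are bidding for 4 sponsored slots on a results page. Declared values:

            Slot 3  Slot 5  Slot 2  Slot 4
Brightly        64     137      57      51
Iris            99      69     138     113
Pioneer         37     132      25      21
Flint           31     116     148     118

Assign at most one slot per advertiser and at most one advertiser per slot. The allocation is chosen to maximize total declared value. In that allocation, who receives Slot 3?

Brightly receives Slot 3.

Optimal: Brightly→Slot 3 ($64), Iris→Slot 4 ($113), Pioneer→Slot 5 ($132), Flint→Slot 2 ($148) — total 64+113+132+148 = $457.
Max-entry greedy (repeatedly take the single best remaining cell) gives $435, worse by 22.
Brightly's own top slot is Slot 5 ($137), but forcing Brightly→Slot 5 and reassigning the rest optimally gives only $435 — worse by 22.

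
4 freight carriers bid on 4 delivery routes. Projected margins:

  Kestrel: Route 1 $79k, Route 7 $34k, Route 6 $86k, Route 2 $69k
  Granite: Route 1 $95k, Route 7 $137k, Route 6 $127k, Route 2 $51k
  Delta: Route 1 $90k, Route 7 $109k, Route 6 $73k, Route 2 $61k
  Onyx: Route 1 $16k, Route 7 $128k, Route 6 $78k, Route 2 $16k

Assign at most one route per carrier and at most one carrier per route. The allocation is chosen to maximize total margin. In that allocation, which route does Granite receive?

Granite receives Route 6.

Optimal: Kestrel→Route 2 ($69k), Granite→Route 6 ($127k), Delta→Route 1 ($90k), Onyx→Route 7 ($128k) — total 69+127+90+128 = $414k.
Row-greedy (each carrier in turn takes its best remaining route) gives $329k, worse by 85.
Next-best assignment: Kestrel→Route 1, Granite→Route 6, Delta→Route 2, Onyx→Route 7 = $395k.
No other one-to-one assignment exceeds $414k.
Granite's own top route is Route 7 ($137k), but forcing Granite→Route 7 and reassigning the rest optimally gives only $374k — worse by 40.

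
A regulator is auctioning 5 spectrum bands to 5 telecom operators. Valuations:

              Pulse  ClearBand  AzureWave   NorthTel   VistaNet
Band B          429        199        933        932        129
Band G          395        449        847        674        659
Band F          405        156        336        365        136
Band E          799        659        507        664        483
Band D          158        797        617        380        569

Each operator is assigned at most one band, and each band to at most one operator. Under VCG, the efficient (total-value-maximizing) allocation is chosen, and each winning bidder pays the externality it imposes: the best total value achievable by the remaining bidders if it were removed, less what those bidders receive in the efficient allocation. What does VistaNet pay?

Efficient allocation: Pulse→Band E ($799M), ClearBand→Band D ($797M), AzureWave→Band B ($933M), NorthTel→Band F ($365M), VistaNet→Band G ($659M); total welfare W = $3553M.
VistaNet receives Band G at value $659M, so the others get W − 659 = $2894M.
Without VistaNet: best allocation of the remaining 4 bidders over all 5 bands is Pulse→Band E ($799M), ClearBand→Band D ($797M), AzureWave→Band G ($847M), NorthTel→Band B ($932M), total $3375M.
VCG payment = (others' best without VistaNet) − (others' welfare with VistaNet) = 3375 − 2894 = $481M.

VistaNet pays $481M.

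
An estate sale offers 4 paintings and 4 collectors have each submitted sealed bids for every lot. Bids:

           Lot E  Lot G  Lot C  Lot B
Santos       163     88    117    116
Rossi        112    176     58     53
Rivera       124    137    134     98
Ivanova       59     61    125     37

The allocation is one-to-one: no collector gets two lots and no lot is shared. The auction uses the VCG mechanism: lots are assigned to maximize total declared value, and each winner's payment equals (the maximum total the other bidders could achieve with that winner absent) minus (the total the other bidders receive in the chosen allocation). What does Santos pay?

Santos pays $26.

Efficient allocation: Santos→Lot E ($163), Rossi→Lot G ($176), Rivera→Lot B ($98), Ivanova→Lot C ($125); total welfare W = $562.
Santos receives Lot E at value $163, so the others get W − 163 = $399.
Without Santos: best allocation of the remaining 3 bidders over all 4 lots is Rossi→Lot G ($176), Rivera→Lot E ($124), Ivanova→Lot C ($125), total $425.
VCG payment = (others' best without Santos) − (others' welfare with Santos) = 425 − 399 = $26.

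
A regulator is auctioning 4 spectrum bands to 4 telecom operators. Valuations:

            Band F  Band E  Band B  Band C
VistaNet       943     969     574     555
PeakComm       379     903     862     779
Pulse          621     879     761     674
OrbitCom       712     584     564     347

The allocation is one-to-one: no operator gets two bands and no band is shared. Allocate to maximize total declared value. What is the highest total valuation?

Max total: $3221M

This is a one-to-one assignment (maximum-weight bipartite matching).
Optimal: VistaNet→Band E ($969M), PeakComm→Band C ($779M), Pulse→Band B ($761M), OrbitCom→Band F ($712M) — total 969+779+761+712 = $3221M.
Max-entry greedy (repeatedly take the single best remaining cell) gives $3217M, worse by 4.
Next-best assignment: VistaNet→Band E, PeakComm→Band B, Pulse→Band C, OrbitCom→Band F = $3217M.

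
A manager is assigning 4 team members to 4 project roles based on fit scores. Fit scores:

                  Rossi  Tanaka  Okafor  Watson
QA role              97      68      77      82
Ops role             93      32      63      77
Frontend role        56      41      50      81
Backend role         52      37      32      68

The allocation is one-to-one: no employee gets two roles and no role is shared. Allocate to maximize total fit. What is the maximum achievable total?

Maximum total: 288 pts

This is the linear assignment problem.
Optimal: Rossi→Ops role (93 pts), Tanaka→Backend role (37 pts), Okafor→QA role (77 pts), Watson→Frontend role (81 pts) — total 93+37+77+81 = 288 pts.
Max-entry greedy (repeatedly take the single best remaining cell) gives 278 pts, worse by 10.
Next-best assignment: Rossi→Ops role, Tanaka→QA role, Okafor→Frontend role, Watson→Backend role = 279 pts.
No other one-to-one assignment exceeds 288 pts.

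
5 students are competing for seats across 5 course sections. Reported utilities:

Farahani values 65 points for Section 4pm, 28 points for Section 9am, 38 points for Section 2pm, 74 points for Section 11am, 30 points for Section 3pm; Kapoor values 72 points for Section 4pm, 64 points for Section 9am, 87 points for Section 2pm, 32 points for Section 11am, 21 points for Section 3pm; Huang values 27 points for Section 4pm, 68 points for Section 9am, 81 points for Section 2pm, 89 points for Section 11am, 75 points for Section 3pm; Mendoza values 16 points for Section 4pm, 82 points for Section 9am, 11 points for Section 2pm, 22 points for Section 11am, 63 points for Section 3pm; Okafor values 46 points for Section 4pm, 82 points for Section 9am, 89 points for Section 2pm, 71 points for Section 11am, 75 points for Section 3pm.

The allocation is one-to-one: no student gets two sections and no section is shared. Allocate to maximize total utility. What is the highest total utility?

Maximum total: 398 points

Optimal: Farahani→Section 4pm (65 points), Kapoor→Section 2pm (87 points), Huang→Section 11am (89 points), Mendoza→Section 9am (82 points), Okafor→Section 3pm (75 points) — total 65+87+89+82+75 = 398 points.
Column-greedy (each section in turn goes to its best remaining student) gives 362 points, worse by 36.
Swapping Okafor↔Huang (Okafor→Section 11am 71 points, Huang→Section 3pm 75 points) loses 18.
Every other assignment is strictly worse.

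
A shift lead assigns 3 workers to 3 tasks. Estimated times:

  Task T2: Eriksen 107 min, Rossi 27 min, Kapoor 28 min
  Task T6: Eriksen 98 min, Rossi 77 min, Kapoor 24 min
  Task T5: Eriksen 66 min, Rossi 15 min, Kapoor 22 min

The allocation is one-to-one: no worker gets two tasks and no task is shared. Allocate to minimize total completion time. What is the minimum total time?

Optimal: Eriksen→Task T5 (66 min), Rossi→Task T2 (27 min), Kapoor→Task T6 (24 min) — total 66+27+24 = 117 min.
Min-entry greedy (repeatedly take the single cheapest remaining cell) gives 146 min, worse by 29.
Swapping Eriksen↔Kapoor (Eriksen→Task T6 98 min, Kapoor→Task T5 22 min) adds 30.
Checked against all permutations: 117 min is optimal.

Minimum total: 117 min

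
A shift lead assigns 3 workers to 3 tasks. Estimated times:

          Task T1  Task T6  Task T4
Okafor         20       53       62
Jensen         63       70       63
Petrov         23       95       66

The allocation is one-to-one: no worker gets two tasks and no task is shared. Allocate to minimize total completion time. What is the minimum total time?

Optimal: Okafor→Task T6 (53 min), Jensen→Task T4 (63 min), Petrov→Task T1 (23 min) — total 53+63+23 = 139 min.
Row-greedy (each worker in turn takes its cheapest remaining task) gives 178 min, worse by 39.
Next-best assignment: Okafor→Task T4, Jensen→Task T6, Petrov→Task T1 = 155 min.

Minimum total: 139 min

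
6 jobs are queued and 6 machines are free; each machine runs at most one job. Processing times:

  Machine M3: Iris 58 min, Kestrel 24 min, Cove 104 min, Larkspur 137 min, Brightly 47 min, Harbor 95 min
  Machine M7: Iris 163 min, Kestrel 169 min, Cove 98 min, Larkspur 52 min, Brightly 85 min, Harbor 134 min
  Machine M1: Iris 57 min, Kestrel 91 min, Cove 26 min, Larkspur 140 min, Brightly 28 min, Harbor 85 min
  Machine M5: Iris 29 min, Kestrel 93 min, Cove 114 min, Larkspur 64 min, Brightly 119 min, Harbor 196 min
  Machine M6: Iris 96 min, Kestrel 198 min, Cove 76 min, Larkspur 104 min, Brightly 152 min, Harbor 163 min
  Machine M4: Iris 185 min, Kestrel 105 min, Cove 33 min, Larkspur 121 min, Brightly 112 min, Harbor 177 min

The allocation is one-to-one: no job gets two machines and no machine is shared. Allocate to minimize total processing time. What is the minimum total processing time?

Optimal: Iris→Machine M5 (29 min), Kestrel→Machine M3 (24 min), Cove→Machine M4 (33 min), Larkspur→Machine M7 (52 min), Brightly→Machine M1 (28 min), Harbor→Machine M6 (163 min) — total 29+24+33+52+28+163 = 329 min.
Row-greedy (each job in turn takes its cheapest remaining machine) gives 406 min, worse by 77.
Next-best assignment: Iris→Machine M5, Kestrel→Machine M3, Cove→Machine M4, Larkspur→Machine M6, Brightly→Machine M1, Harbor→Machine M7 = 352 min.

Minimum total: 329 min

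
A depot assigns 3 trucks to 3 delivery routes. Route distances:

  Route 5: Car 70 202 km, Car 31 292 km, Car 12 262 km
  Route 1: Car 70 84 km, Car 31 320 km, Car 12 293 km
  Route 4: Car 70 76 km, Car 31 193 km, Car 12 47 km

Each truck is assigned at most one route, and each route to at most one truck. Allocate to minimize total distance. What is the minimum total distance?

This is a one-to-one assignment (minimum-cost bipartite matching).
Optimal: Car 70→Route 1 (84 km), Car 31→Route 5 (292 km), Car 12→Route 4 (47 km) — total 84+292+47 = 423 km.
Row-greedy (each truck in turn takes its cheapest remaining route) gives 661 km, worse by 238.
Swapping Car 12↔Car 31 (Car 12→Route 5 262 km, Car 31→Route 4 193 km) adds 116.
Every other assignment is strictly worse.

Minimum total: 423 km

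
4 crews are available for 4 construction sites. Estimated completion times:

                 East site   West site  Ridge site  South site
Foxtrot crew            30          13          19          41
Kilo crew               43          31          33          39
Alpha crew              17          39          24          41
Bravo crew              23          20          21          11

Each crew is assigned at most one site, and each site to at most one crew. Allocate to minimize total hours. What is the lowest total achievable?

Treat this as an assignment problem: match each crew to one site.
Optimal: Foxtrot crew→West site (13 hours), Kilo crew→Ridge site (33 hours), Alpha crew→East site (17 hours), Bravo crew→South site (11 hours) — total 13+33+17+11 = 74 hours.
Column-greedy (each site in turn goes to its cheapest remaining crew) gives 90 hours, worse by 16.
Next-best assignment: Foxtrot crew→Ridge site, Kilo crew→West site, Alpha crew→East site, Bravo crew→South site = 78 hours.
Checked against all permutations: 74 hours is optimal.

Minimum total: 74 hours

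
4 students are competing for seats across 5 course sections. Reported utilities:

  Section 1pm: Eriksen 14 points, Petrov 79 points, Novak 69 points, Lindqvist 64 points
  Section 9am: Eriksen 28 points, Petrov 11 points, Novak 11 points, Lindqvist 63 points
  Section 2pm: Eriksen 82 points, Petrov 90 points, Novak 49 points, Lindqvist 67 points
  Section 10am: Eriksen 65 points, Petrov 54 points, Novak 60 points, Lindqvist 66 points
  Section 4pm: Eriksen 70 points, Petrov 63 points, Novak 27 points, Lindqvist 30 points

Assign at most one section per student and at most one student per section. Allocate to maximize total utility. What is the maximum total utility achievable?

Maximum total: 295 points

Optimal: Eriksen→Section 4pm (70 points), Petrov→Section 2pm (90 points), Novak→Section 1pm (69 points), Lindqvist→Section 10am (66 points) — total 70+90+69+66 = 295 points.
Column-greedy (each section in turn goes to its best remaining student) gives 284 points, worse by 11.
Next-best assignment: Eriksen→Section 4pm, Petrov→Section 2pm, Novak→Section 1pm, Lindqvist→Section 9am = 292 points.
No other one-to-one assignment exceeds 295 points.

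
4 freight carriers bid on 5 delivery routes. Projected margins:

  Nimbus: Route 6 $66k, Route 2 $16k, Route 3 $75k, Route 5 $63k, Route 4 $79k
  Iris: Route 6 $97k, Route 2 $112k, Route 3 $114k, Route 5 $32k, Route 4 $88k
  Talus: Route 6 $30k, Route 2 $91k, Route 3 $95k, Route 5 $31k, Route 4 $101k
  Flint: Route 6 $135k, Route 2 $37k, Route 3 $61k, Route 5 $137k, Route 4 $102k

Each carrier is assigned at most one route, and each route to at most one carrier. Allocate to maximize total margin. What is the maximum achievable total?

Maximum total: $425k

Optimal: Nimbus→Route 3 ($75k), Iris→Route 2 ($112k), Talus→Route 4 ($101k), Flint→Route 5 ($137k) — total 75+112+101+137 = $425k.
Column-greedy (each route in turn goes to its best remaining carrier) gives $405k, worse by 20.
Next-best assignment: Nimbus→Route 3, Iris→Route 2, Talus→Route 4, Flint→Route 6 = $423k.
Swapping Iris↔Flint (Iris→Route 5 $32k, Flint→Route 2 $37k) loses 180.
Every other assignment is strictly worse.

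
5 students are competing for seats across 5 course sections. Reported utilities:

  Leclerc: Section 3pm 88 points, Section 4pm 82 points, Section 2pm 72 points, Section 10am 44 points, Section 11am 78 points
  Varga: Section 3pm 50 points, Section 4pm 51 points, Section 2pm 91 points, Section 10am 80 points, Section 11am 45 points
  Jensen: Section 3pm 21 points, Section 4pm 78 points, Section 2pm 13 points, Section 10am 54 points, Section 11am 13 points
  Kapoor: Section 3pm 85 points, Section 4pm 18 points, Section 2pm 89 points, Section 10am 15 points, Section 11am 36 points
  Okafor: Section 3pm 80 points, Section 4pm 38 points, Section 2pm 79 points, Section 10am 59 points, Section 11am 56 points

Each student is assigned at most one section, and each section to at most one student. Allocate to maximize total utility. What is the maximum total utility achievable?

Max total: 405 points

Optimal: Leclerc→Section 11am (78 points), Varga→Section 10am (80 points), Jensen→Section 4pm (78 points), Kapoor→Section 2pm (89 points), Okafor→Section 3pm (80 points) — total 78+80+78+89+80 = 405 points.
Column-greedy (each section in turn goes to its best remaining student) gives 352 points, worse by 53.
Next-best assignment: Leclerc→Section 11am, Varga→Section 10am, Jensen→Section 4pm, Kapoor→Section 3pm, Okafor→Section 2pm = 400 points.
No other one-to-one assignment exceeds 405 points.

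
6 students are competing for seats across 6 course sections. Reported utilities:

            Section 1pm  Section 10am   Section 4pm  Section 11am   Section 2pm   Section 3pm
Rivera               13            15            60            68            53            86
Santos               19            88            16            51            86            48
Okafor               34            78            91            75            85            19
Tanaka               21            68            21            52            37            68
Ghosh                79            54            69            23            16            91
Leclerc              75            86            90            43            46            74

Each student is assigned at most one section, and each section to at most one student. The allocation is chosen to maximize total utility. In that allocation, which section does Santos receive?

Santos receives Section 2pm.

Optimal: Rivera→Section 3pm (86 points), Santos→Section 2pm (86 points), Okafor→Section 11am (75 points), Tanaka→Section 10am (68 points), Ghosh→Section 1pm (79 points), Leclerc→Section 4pm (90 points) — total 86+86+75+68+79+90 = 484 points.
Max-entry greedy (repeatedly take the single best remaining cell) gives 450 points, worse by 34.
Swapping Leclerc↔Okafor (Leclerc→Section 11am 43 points, Okafor→Section 4pm 91 points) loses 31.
Checked against all permutations: 484 points is optimal.
Santos's own top section is Section 10am (88 points), but forcing Santos→Section 10am and reassigning the rest optimally gives only 480 points — worse by 4.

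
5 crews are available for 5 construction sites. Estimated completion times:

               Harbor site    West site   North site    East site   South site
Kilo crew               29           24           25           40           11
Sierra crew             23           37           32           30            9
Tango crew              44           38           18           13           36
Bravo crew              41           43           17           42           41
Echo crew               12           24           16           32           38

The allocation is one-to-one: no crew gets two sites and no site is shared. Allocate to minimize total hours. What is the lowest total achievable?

Optimal: Kilo crew→West site (24 hours), Sierra crew→South site (9 hours), Tango crew→East site (13 hours), Bravo crew→North site (17 hours), Echo crew→Harbor site (12 hours) — total 24+9+13+17+12 = 75 hours.
Row-greedy (each crew in turn takes its cheapest remaining site) gives 88 hours, worse by 13.
Swapping Tango crew↔Kilo crew (Tango crew→West site 38 hours, Kilo crew→East site 40 hours) adds 41.

Min total: 75 hours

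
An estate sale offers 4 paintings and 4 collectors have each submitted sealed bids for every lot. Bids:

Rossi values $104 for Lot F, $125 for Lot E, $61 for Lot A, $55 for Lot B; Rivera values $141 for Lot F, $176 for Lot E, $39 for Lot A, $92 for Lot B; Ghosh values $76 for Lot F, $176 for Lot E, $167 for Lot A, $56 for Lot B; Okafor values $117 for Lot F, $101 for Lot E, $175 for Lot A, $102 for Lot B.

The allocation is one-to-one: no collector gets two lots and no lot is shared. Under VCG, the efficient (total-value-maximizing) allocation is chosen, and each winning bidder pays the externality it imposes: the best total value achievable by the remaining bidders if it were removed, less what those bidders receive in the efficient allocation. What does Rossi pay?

Efficient allocation: Rossi→Lot F ($104), Rivera→Lot E ($176), Ghosh→Lot A ($167), Okafor→Lot B ($102); total welfare W = $549.
Rossi receives Lot F at value $104, so the others get W − 104 = $445.
Without Rossi: best allocation of the remaining 3 bidders over all 4 lots is Rivera→Lot F ($141), Ghosh→Lot E ($176), Okafor→Lot A ($175), total $492.
VCG payment = (others' best without Rossi) − (others' welfare with Rossi) = 492 − 445 = $47.

Rossi pays $47.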